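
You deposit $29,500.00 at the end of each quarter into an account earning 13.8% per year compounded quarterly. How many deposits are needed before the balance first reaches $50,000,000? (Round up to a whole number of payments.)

Periodic rate r = 0.138/4 per quarter; n is counted in quarters.
Ordinary annuity FV: 50,000,000 = 29,500 × [((1+r)^n − 1)/r].
(1+r)^n = 1 + 50,000,000 × r / 29,500, so n = ln(1 + 50,000,000·r/29,500) / ln(1+r) = 120.45.
Round up to a whole number of payments: n = 121.

121 payments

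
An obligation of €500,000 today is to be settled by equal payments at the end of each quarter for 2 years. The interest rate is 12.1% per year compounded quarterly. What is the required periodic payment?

€71,303.33

Level ordinary annuity; solve PV = PMT × [(1 − (1+r)^−n)/r] for PMT.
Periodic rate r = 0.121/4 per quarter; n is counted in quarters.
With n = 8: PMT = 500,000 / ([(1 − (1+r)^−n)/r]) = €71,303.33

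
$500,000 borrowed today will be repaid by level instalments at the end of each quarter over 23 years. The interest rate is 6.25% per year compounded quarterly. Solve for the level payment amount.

$10,281.98

Level ordinary annuity; solve PV = PMT × [(1 − (1+r)^−n)/r] for PMT.
Periodic rate r = 0.0625/4 per quarter; n is counted in quarters.
With n = 92: PMT = 500,000 / ([(1 − (1+r)^−n)/r]) = $10,281.98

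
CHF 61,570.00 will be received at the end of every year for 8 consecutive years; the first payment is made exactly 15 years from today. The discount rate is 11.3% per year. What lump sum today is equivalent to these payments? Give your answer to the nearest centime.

CHF 70,030.13

Ordinary annuity of 8 payments, first payment at period 15.
Periodic rate r = 0.113 per year.
The ordinary-annuity PV formula values the stream one period before the first payment (period 14); discount that back 14 periods:
PV₀ = 61,570 × [1 − (1+r)^−8] / r × (1+r)^−14 = CHF 70,030.13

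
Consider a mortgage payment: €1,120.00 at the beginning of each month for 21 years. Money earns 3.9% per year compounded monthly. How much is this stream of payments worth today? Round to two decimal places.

This is an annuity due: 252 payments of €1,120.00 at the beginning of each month.
Periodic rate r = 0.039/12 per month; n is counted in months.
PV = PMT × [(1 − (1+r)^−n)/r] × (1+r) = 1,120 × [1 − (1+r)^−252] / r × (1+r) = €193,107.67

€193,107.67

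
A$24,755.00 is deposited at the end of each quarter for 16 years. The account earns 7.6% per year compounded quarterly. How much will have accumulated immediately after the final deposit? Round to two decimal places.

This is an ordinary annuity: 64 deposits of A$24,755.00 at the end of each quarter.
Periodic rate r = 0.076/4 per quarter; n is counted in quarters.
FV = PMT × [((1+r)^n − 1)/r] = 24,755 × [(1+r)^64 − 1] / r = A$3,042,778.89

A$3,042,778.89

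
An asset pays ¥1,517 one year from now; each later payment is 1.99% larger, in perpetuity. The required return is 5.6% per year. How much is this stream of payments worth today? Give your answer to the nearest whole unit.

¥42,022

Periodic rate r = 0.056 per year.
Growing perpetuity (Gordon): PV = PMT₁ / (r − g) = 1,517 / (r − 0.0199) = ¥42,022.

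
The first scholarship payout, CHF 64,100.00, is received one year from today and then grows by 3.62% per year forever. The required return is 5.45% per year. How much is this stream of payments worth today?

Periodic rate r = 0.0545 per year.
Growing perpetuity (Gordon): PV = PMT₁ / (r − g) = 64,100 / (r − 0.0362) = CHF 3,502,732.24.

CHF 3,502,732.24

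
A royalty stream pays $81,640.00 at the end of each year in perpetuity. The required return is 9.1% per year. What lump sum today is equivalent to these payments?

Periodic rate r = 0.091 per year.
Level perpetuity: PV = PMT / r = 81,640 / (0.091) = $897,142.86.

$897,142.86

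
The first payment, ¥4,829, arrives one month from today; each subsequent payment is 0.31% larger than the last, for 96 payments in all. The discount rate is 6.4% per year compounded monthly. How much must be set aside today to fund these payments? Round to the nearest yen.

¥415,685

Periodic rate r = 0.064/12 per month; n is counted in months.
Growing ordinary annuity: PV = PMT₁ × [1 − ((1+g)/(1+r))^n] / (r − g) = 4,829 × [1 − ((1+0.0031)/(1+r))^96] / (r − 0.0031) = ¥415,685.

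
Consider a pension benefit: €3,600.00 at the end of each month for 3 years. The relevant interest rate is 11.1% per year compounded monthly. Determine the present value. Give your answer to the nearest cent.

This is an ordinary annuity: 36 payments of €3,600.00 at the end of each month.
Periodic rate r = 0.111/12 per month; n is counted in months.
PV = PMT × [(1 − (1+r)^−n)/r] = 3,600 × [1 − (1+r)^−36] / r = €109,802.65

€109,802.65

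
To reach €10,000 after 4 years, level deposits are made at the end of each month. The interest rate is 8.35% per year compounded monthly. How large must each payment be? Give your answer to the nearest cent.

Level ordinary annuity; solve FV = PMT × [((1+r)^n − 1)/r] for PMT.
Periodic rate r = 0.0835/12 per month; n is counted in months.
With n = 48: PMT = 10,000 / ([((1+r)^n − 1)/r]) = €176.19

€176.19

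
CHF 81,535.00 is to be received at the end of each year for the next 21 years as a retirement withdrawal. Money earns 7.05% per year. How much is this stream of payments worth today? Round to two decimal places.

This is an ordinary annuity: 21 payments of CHF 81,535.00 at the end of each year.
Periodic rate r = 0.0705 per year.
PV = PMT × [(1 − (1+r)^−n)/r] = 81,535 × [1 − (1+r)^−21] / r = CHF 879,935.85

CHF 879,935.85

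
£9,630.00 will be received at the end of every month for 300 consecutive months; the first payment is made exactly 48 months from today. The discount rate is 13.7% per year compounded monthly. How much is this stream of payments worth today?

£478,315.51

Ordinary annuity of 300 payments, first payment at period 48.
Periodic rate r = 0.137/12 per month; n is counted in months.
The ordinary-annuity PV formula values the stream one period before the first payment (period 47); discount that back 47 periods:
PV₀ = 9,630 × [1 − (1+r)^−300] / r × (1+r)^−47 = £478,315.51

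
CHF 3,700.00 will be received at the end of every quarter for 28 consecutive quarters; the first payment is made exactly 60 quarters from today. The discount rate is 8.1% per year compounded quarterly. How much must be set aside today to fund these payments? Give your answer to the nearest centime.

CHF 24,049.39

Ordinary annuity of 28 payments, first payment at period 60.
Periodic rate r = 0.081/4 per quarter; n is counted in quarters.
The ordinary-annuity PV formula values the stream one period before the first payment (period 59); discount that back 59 periods:
PV₀ = 3,700 × [1 − (1+r)^−28] / r × (1+r)^−59 = CHF 24,049.39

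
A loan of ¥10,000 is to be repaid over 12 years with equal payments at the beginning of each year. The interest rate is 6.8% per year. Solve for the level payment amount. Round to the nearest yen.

Level annuity due; solve PV = PMT × [(1 − (1+r)^−n)/r] × (1+r) for PMT.
Periodic rate r = 0.068 per year.
With n = 12: PMT = 10,000 / ([(1 − (1+r)^−n)/r] × (1+r)) = ¥1,166

¥1,166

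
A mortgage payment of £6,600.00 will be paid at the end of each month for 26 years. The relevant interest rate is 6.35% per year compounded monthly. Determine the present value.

This is an ordinary annuity: 312 payments of £6,600.00 at the end of each month.
Periodic rate r = 0.0635/12 per month; n is counted in months.
PV = PMT × [(1 − (1+r)^−n)/r] = 6,600 × [1 − (1+r)^−312] / r = £1,006,906.50

£1,006,906.50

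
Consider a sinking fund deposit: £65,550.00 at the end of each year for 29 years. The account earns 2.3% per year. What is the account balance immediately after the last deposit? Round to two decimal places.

This is an ordinary annuity: 29 deposits of £65,550.00 at the end of each year.
Periodic rate r = 0.023 per year.
FV = PMT × [((1+r)^n − 1)/r] = 65,550 × [(1+r)^29 − 1] / r = £2,661,099.32

£2,661,099.32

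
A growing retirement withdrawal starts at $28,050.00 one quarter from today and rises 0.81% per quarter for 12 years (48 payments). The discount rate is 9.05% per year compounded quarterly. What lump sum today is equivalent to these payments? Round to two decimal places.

Periodic rate r = 0.0905/4 per quarter; n is counted in quarters.
Growing ordinary annuity: PV = PMT₁ × [1 − ((1+g)/(1+r))^n] / (r − g) = 28,050 × [1 − ((1+0.0081)/(1+r))^48] / (r − 0.0081) = $959,295.30.

$959,295.30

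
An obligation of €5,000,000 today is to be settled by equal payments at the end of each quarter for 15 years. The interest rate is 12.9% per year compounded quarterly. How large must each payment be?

€189,461.60

Level ordinary annuity; solve PV = PMT × [(1 − (1+r)^−n)/r] for PMT.
Periodic rate r = 0.129/4 per quarter; n is counted in quarters.
With n = 60: PMT = 5,000,000 / ([(1 − (1+r)^−n)/r]) = €189,461.60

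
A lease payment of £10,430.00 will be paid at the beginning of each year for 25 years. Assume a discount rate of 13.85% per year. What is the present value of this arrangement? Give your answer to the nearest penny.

This is an annuity due: 25 payments of £10,430.00 at the beginning of each year.
Periodic rate r = 0.1385 per year.
PV = PMT × [(1 − (1+r)^−n)/r] × (1+r) = 10,430 × [1 − (1+r)^−25] / r × (1+r) = £82,388.43

£82,388.43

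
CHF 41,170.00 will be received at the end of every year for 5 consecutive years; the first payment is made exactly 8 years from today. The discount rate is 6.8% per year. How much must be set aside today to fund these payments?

Ordinary annuity of 5 payments, first payment at period 8.
Periodic rate r = 0.068 per year.
The ordinary-annuity PV formula values the stream one period before the first payment (period 7); discount that back 7 periods:
PV₀ = 41,170 × [1 − (1+r)^−5] / r × (1+r)^−7 = CHF 107,081.94

CHF 107,081.94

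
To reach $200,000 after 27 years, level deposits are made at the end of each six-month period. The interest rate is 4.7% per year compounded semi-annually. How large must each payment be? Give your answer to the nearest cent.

Level ordinary annuity; solve FV = PMT × [((1+r)^n − 1)/r] for PMT.
Periodic rate r = 0.047/2 per half-year; n is counted in half-years.
With n = 54: PMT = 200,000 / ([((1+r)^n − 1)/r]) = $1,875.91

$1,875.91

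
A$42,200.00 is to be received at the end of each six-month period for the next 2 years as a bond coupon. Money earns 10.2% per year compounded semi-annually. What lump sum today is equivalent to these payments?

A$149,292.17

This is an ordinary annuity: 4 payments of A$42,200.00 at the end of each six-month period.
Periodic rate r = 0.102/2 per half-year; n is counted in half-years.
PV = PMT × [(1 − (1+r)^−n)/r] = 42,200 × [1 − (1+r)^−4] / r = A$149,292.17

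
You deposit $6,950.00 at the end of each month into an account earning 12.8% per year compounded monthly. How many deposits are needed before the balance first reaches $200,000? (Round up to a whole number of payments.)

Periodic rate r = 0.128/12 per month; n is counted in months.
Ordinary annuity FV: 200,000 = 6,950 × [((1+r)^n − 1)/r].
(1+r)^n = 1 + 200,000 × r / 6,950, so n = ln(1 + 200,000·r/6,950) / ln(1+r) = 25.23.
Round up to a whole number of payments: n = 26.

26 payments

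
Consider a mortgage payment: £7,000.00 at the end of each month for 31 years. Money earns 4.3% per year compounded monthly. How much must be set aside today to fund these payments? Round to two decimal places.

This is an ordinary annuity: 372 payments of £7,000.00 at the end of each month.
Periodic rate r = 0.043/12 per month; n is counted in months.
PV = PMT × [(1 − (1+r)^−n)/r] = 7,000 × [1 − (1+r)^−372] / r = £1,437,154.00

£1,437,154.00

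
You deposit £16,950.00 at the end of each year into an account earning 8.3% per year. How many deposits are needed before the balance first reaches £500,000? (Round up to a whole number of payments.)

16 payments

Periodic rate r = 0.083 per year.
Ordinary annuity FV: 500,000 = 16,950 × [((1+r)^n − 1)/r].
(1+r)^n = 1 + 500,000 × r / 16,950, so n = ln(1 + 500,000·r/16,950) / ln(1+r) = 15.53.
Round up to a whole number of payments: n = 16.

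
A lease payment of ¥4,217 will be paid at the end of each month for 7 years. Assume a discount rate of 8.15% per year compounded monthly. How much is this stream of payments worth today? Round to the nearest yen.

¥269,267

This is an ordinary annuity: 84 payments of ¥4,217 at the end of each month.
Periodic rate r = 0.0815/12 per month; n is counted in months.
PV = PMT × [(1 − (1+r)^−n)/r] = 4,217 × [1 − (1+r)^−84] / r = ¥269,267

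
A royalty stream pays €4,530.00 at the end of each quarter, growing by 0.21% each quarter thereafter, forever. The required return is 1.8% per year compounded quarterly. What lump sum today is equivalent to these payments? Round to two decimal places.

Periodic rate r = 0.018/4 per quarter.
Growing perpetuity (Gordon): PV = PMT₁ / (r − g) = 4,530 / (r − 0.0021) = €1,887,500.00.

€1,887,500.00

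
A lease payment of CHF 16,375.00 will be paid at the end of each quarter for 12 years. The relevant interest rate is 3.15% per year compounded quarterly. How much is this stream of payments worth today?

CHF 652,409.51

This is an ordinary annuity: 48 payments of CHF 16,375.00 at the end of each quarter.
Periodic rate r = 0.0315/4 per quarter; n is counted in quarters.
PV = PMT × [(1 − (1+r)^−n)/r] = 16,375 × [1 − (1+r)^−48] / r = CHF 652,409.51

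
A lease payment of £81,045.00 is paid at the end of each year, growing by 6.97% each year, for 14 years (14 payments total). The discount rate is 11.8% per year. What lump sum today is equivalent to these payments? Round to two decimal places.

Periodic rate r = 0.118 per year.
Growing ordinary annuity: PV = PMT₁ × [1 − ((1+g)/(1+r))^n] / (r − g) = 81,045 × [1 − ((1+0.0697)/(1+r))^14] / (r − 0.0697) = £773,755.96.

£773,755.96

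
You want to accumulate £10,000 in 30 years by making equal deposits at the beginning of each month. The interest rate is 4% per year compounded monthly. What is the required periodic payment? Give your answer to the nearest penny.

Level annuity due; solve FV = PMT × [((1+r)^n − 1)/r] × (1+r) for PMT.
Periodic rate r = 0.04/12 per month; n is counted in months.
With n = 360: PMT = 10,000 / ([((1+r)^n − 1)/r] × (1+r)) = £14.36

£14.36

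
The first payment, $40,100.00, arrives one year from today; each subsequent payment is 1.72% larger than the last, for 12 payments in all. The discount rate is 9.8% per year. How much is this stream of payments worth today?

$297,960.45

Periodic rate r = 0.098 per year.
Growing ordinary annuity: PV = PMT₁ × [1 − ((1+g)/(1+r))^n] / (r − g) = 40,100 × [1 − ((1+0.0172)/(1+r))^12] / (r − 0.0172) = $297,960.45.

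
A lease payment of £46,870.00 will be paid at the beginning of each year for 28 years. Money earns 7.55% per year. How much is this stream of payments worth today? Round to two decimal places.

This is an annuity due: 28 payments of £46,870.00 at the beginning of each year.
Periodic rate r = 0.0755 per year.
PV = PMT × [(1 − (1+r)^−n)/r] × (1+r) = 46,870 × [1 − (1+r)^−28] / r × (1+r) = £580,675.21

£580,675.21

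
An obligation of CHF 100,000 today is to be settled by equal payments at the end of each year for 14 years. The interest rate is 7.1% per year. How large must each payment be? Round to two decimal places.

Level ordinary annuity; solve PV = PMT × [(1 − (1+r)^−n)/r] for PMT.
Periodic rate r = 0.071 per year.
With n = 14: PMT = 100,000 / ([(1 − (1+r)^−n)/r]) = CHF 11,503.16

CHF 11,503.16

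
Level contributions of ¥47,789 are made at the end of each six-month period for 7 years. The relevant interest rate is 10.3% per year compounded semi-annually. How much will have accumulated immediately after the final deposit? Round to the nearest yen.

This is an ordinary annuity: 14 deposits of ¥47,789 at the end of each six-month period.
Periodic rate r = 0.103/2 per half-year; n is counted in half-years.
FV = PMT × [((1+r)^n − 1)/r] = 47,789 × [(1+r)^14 − 1] / r = ¥946,408

¥946,408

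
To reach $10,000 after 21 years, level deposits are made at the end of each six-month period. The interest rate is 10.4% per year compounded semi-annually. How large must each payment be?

Level ordinary annuity; solve FV = PMT × [((1+r)^n − 1)/r] for PMT.
Periodic rate r = 0.104/2 per half-year; n is counted in half-years.
With n = 42: PMT = 10,000 / ([((1+r)^n − 1)/r]) = $70.20

$70.20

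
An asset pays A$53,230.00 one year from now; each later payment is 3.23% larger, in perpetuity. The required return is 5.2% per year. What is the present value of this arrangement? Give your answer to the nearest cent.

Periodic rate r = 0.052 per year.
Growing perpetuity (Gordon): PV = PMT₁ / (r − g) = 53,230 / (r − 0.0323) = A$2,702,030.46.

A$2,702,030.46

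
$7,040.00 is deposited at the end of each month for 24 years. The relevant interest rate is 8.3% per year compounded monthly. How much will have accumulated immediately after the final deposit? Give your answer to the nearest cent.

This is an ordinary annuity: 288 deposits of $7,040.00 at the end of each month.
Periodic rate r = 0.083/12 per month; n is counted in months.
FV = PMT × [((1+r)^n − 1)/r] = 7,040 × [(1+r)^288 − 1] / r = $6,392,067.71

$6,392,067.71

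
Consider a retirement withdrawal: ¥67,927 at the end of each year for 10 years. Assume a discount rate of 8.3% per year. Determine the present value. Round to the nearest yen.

¥449,692

This is an ordinary annuity: 10 payments of ¥67,927 at the end of each year.
Periodic rate r = 0.083 per year.
PV = PMT × [(1 − (1+r)^−n)/r] = 67,927 × [1 − (1+r)^−10] / r = ¥449,692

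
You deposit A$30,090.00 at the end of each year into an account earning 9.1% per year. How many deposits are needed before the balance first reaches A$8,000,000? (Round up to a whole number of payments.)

Periodic rate r = 0.091 per year.
Ordinary annuity FV: 8,000,000 = 30,090 × [((1+r)^n − 1)/r].
(1+r)^n = 1 + 8,000,000 × r / 30,090, so n = ln(1 + 8,000,000·r/30,090) / ln(1+r) = 37.05.
Round up to a whole number of payments: n = 38.

38 payments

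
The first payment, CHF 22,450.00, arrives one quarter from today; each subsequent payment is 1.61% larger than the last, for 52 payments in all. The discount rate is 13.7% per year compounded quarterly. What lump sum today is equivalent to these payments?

CHF 744,299.58

Periodic rate r = 0.137/4 per quarter; n is counted in quarters.
Growing ordinary annuity: PV = PMT₁ × [1 − ((1+g)/(1+r))^n] / (r − g) = 22,450 × [1 − ((1+0.0161)/(1+r))^52] / (r − 0.0161) = CHF 744,299.58.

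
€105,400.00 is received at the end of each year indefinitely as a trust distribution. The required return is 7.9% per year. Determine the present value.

€1,334,177.22

Periodic rate r = 0.079 per year.
Level perpetuity: PV = PMT / r = 105,400 / (0.079) = €1,334,177.22.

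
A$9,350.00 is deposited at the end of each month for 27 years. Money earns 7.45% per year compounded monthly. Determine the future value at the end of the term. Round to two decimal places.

A$9,681,107.07

This is an ordinary annuity: 324 deposits of A$9,350.00 at the end of each month.
Periodic rate r = 0.0745/12 per month; n is counted in months.
FV = PMT × [((1+r)^n − 1)/r] = 9,350 × [(1+r)^324 − 1] / r = A$9,681,107.07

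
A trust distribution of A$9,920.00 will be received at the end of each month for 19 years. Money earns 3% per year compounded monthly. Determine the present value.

A$1,722,398.30

This is an ordinary annuity: 228 payments of A$9,920.00 at the end of each month.
Periodic rate r = 0.03/12 per month; n is counted in months.
PV = PMT × [(1 − (1+r)^−n)/r] = 9,920 × [1 − (1+r)^−228] / r = A$1,722,398.30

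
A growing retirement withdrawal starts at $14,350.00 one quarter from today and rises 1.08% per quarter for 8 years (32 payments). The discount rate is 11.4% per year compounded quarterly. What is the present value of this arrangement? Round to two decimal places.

$345,546.33

Periodic rate r = 0.114/4 per quarter; n is counted in quarters.
Growing ordinary annuity: PV = PMT₁ × [1 − ((1+g)/(1+r))^n] / (r − g) = 14,350 × [1 − ((1+0.0108)/(1+r))^32] / (r − 0.0108) = $345,546.33.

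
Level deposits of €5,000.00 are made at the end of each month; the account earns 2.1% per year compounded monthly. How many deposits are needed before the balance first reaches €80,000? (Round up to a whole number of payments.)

16 payments

Periodic rate r = 0.021/12 per month; n is counted in months.
Ordinary annuity FV: 80,000 = 5,000 × [((1+r)^n − 1)/r].
(1+r)^n = 1 + 80,000 × r / 5,000, so n = ln(1 + 80,000·r/5,000) / ln(1+r) = 15.79.
Round up to a whole number of payments: n = 16.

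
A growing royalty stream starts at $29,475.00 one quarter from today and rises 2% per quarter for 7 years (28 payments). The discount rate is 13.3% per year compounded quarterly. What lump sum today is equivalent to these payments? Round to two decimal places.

Periodic rate r = 0.133/4 per quarter; n is counted in quarters.
Growing ordinary annuity: PV = PMT₁ × [1 − ((1+g)/(1+r))^n] / (r − g) = 29,475 × [1 − ((1+0.02)/(1+r))^28] / (r − 0.02) = $674,673.00.

$674,673.00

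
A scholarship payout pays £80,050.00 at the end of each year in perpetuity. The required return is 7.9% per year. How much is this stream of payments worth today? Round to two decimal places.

Periodic rate r = 0.079 per year.
Level perpetuity: PV = PMT / r = 80,050 / (0.079) = £1,013,291.14.

£1,013,291.14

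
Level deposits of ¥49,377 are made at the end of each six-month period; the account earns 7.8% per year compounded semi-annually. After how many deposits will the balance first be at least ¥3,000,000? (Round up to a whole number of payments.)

Periodic rate r = 0.078/2 per half-year; n is counted in half-years.
Ordinary annuity FV: 3,000,000 = 49,377 × [((1+r)^n − 1)/r].
(1+r)^n = 1 + 3,000,000 × r / 49,377, so n = ln(1 + 3,000,000·r/49,377) / ln(1+r) = 31.75.
Round up to a whole number of payments: n = 32.

32 payments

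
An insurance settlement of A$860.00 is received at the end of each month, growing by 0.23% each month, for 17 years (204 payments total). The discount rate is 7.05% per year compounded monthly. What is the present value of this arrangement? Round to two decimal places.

A$124,205.67

Periodic rate r = 0.0705/12 per month; n is counted in months.
Growing ordinary annuity: PV = PMT₁ × [1 − ((1+g)/(1+r))^n] / (r − g) = 860 × [1 − ((1+0.0023)/(1+r))^204] / (r − 0.0023) = A$124,205.67.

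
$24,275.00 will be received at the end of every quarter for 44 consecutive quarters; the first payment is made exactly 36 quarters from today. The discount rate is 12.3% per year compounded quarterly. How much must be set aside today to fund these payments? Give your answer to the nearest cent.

Ordinary annuity of 44 payments, first payment at period 36.
Periodic rate r = 0.123/4 per quarter; n is counted in quarters.
The ordinary-annuity PV formula values the stream one period before the first payment (period 35); discount that back 35 periods:
PV₀ = 24,275 × [1 − (1+r)^−44] / r × (1+r)^−35 = $201,349.59

$201,349.59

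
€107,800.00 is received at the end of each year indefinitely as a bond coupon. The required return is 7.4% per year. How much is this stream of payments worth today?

€1,456,756.76

Periodic rate r = 0.074 per year.
Level perpetuity: PV = PMT / r = 107,800 / (0.074) = €1,456,756.76.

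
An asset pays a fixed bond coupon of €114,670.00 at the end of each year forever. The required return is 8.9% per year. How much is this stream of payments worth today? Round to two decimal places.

€1,288,426.97

Periodic rate r = 0.089 per year.
Level perpetuity: PV = PMT / r = 114,670 / (0.089) = €1,288,426.97.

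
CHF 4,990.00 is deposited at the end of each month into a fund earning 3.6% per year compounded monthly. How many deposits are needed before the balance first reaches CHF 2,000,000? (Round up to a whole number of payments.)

Periodic rate r = 0.036/12 per month; n is counted in months.
Ordinary annuity FV: 2,000,000 = 4,990 × [((1+r)^n − 1)/r].
(1+r)^n = 1 + 2,000,000 × r / 4,990, so n = ln(1 + 2,000,000·r/4,990) / ln(1+r) = 263.58.
Round up to a whole number of payments: n = 264.

264 payments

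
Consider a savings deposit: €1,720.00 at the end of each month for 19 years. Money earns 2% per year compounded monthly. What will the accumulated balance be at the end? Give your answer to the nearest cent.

€476,600.43

This is an ordinary annuity: 228 deposits of €1,720.00 at the end of each month.
Periodic rate r = 0.02/12 per month; n is counted in months.
FV = PMT × [((1+r)^n − 1)/r] = 1,720 × [(1+r)^228 − 1] / r = €476,600.43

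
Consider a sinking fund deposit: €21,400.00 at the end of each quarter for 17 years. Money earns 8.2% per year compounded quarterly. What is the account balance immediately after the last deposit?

This is an ordinary annuity: 68 deposits of €21,400.00 at the end of each quarter.
Periodic rate r = 0.082/4 per quarter; n is counted in quarters.
FV = PMT × [((1+r)^n − 1)/r] = 21,400 × [(1+r)^68 − 1] / r = €3,105,108.00

€3,105,108.00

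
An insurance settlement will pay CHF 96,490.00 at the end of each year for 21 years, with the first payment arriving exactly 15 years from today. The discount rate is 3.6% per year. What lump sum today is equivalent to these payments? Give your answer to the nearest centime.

CHF 856,291.16

Ordinary annuity of 21 payments, first payment at period 15.
Periodic rate r = 0.036 per year.
The ordinary-annuity PV formula values the stream one period before the first payment (period 14); discount that back 14 periods:
PV₀ = 96,490 × [1 − (1+r)^−21] / r × (1+r)^−14 = CHF 856,291.16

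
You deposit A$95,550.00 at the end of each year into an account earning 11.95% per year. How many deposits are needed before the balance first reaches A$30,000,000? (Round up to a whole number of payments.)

Periodic rate r = 0.1195 per year.
Ordinary annuity FV: 30,000,000 = 95,550 × [((1+r)^n − 1)/r].
(1+r)^n = 1 + 30,000,000 × r / 95,550, so n = ln(1 + 30,000,000·r/95,550) / ln(1+r) = 32.34.
Round up to a whole number of payments: n = 33.

33 payments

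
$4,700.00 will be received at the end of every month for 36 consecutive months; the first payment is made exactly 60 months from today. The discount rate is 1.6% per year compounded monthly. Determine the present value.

Ordinary annuity of 36 payments, first payment at period 60.
Periodic rate r = 0.016/12 per month; n is counted in months.
The ordinary-annuity PV formula values the stream one period before the first payment (period 59); discount that back 59 periods:
PV₀ = 4,700 × [1 − (1+r)^−36] / r × (1+r)^−59 = $152,614.13

$152,614.13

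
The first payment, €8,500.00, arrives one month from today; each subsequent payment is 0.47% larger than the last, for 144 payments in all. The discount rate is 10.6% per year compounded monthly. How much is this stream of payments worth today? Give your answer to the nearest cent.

Periodic rate r = 0.106/12 per month; n is counted in months.
Growing ordinary annuity: PV = PMT₁ × [1 − ((1+g)/(1+r))^n] / (r − g) = 8,500 × [1 − ((1+0.0047)/(1+r))^144] / (r − 0.0047) = €917,871.92.

€917,871.92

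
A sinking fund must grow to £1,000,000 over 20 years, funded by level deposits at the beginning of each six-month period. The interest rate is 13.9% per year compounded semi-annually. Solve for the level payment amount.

£4,744.34

Level annuity due; solve FV = PMT × [((1+r)^n − 1)/r] × (1+r) for PMT.
Periodic rate r = 0.139/2 per half-year; n is counted in half-years.
With n = 40: PMT = 1,000,000 / ([((1+r)^n − 1)/r] × (1+r)) = £4,744.34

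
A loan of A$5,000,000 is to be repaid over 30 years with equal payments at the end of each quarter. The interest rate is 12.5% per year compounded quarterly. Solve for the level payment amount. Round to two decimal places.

Level ordinary annuity; solve PV = PMT × [(1 − (1+r)^−n)/r] for PMT.
Periodic rate r = 0.125/4 per quarter; n is counted in quarters.
With n = 120: PMT = 5,000,000 / ([(1 − (1+r)^−n)/r]) = A$160,241.16

A$160,241.16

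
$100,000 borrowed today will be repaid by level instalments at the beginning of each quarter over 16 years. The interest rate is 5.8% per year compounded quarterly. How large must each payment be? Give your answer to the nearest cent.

$2,374.16

Level annuity due; solve PV = PMT × [(1 − (1+r)^−n)/r] × (1+r) for PMT.
Periodic rate r = 0.058/4 per quarter; n is counted in quarters.
With n = 64: PMT = 100,000 / ([(1 − (1+r)^−n)/r] × (1+r)) = $2,374.16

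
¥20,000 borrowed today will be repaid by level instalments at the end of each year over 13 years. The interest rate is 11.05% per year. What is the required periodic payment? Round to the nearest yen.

Level ordinary annuity; solve PV = PMT × [(1 − (1+r)^−n)/r] for PMT.
Periodic rate r = 0.1105 per year.
With n = 13: PMT = 20,000 / ([(1 − (1+r)^−n)/r]) = ¥2,970

¥2,970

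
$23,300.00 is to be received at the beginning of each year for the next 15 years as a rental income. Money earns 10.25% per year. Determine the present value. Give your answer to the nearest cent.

$192,629.93

This is an annuity due: 15 payments of $23,300.00 at the beginning of each year.
Periodic rate r = 0.1025 per year.
PV = PMT × [(1 − (1+r)^−n)/r] × (1+r) = 23,300 × [1 − (1+r)^−15] / r × (1+r) = $192,629.93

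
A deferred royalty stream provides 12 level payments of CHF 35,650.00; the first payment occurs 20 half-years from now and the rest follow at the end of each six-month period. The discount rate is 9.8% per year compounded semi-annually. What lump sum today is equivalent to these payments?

CHF 128,047.53

Ordinary annuity of 12 payments, first payment at period 20.
Periodic rate r = 0.098/2 per half-year; n is counted in half-years.
The ordinary-annuity PV formula values the stream one period before the first payment (period 19); discount that back 19 periods:
PV₀ = 35,650 × [1 − (1+r)^−12] / r × (1+r)^−19 = CHF 128,047.53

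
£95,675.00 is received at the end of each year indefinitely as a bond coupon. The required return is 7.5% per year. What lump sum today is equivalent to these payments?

Periodic rate r = 0.075 per year.
Level perpetuity: PV = PMT / r = 95,675 / (0.075) = £1,275,666.67.

£1,275,666.67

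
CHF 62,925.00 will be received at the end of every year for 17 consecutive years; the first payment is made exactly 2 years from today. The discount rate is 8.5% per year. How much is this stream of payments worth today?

Ordinary annuity of 17 payments, first payment at period 2.
Periodic rate r = 0.085 per year.
The ordinary-annuity PV formula values the stream one period before the first payment (period 1); discount that back 1 periods:
PV₀ = 62,925 × [1 − (1+r)^−17] / r × (1+r)^−1 = CHF 511,820.46

CHF 511,820.46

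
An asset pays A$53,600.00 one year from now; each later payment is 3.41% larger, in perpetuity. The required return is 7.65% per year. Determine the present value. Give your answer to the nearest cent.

Periodic rate r = 0.0765 per year.
Growing perpetuity (Gordon): PV = PMT₁ / (r − g) = 53,600 / (r − 0.0341) = A$1,264,150.94.

A$1,264,150.94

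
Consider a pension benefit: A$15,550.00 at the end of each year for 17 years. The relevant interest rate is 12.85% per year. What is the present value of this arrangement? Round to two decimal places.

A$105,512.78

This is an ordinary annuity: 17 payments of A$15,550.00 at the end of each year.
Periodic rate r = 0.1285 per year.
PV = PMT × [(1 − (1+r)^−n)/r] = 15,550 × [1 − (1+r)^−17] / r = A$105,512.78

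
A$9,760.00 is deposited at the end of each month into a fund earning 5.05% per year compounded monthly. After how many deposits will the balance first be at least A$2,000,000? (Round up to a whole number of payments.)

149 payments

Periodic rate r = 0.0505/12 per month; n is counted in months.
Ordinary annuity FV: 2,000,000 = 9,760 × [((1+r)^n − 1)/r].
(1+r)^n = 1 + 2,000,000 × r / 9,760, so n = ln(1 + 2,000,000·r/9,760) / ln(1+r) = 148.08.
Round up to a whole number of payments: n = 149.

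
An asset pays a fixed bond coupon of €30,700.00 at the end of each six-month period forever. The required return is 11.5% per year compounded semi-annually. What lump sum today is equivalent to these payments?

Periodic rate r = 0.115/2 per half-year.
Level perpetuity: PV = PMT / r = 30,700 / (0.115/2) = €533,913.04.

€533,913.04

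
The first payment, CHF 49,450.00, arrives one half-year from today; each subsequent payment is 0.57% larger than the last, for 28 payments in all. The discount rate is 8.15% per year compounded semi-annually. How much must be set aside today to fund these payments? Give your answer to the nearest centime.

Periodic rate r = 0.0815/2 per half-year; n is counted in half-years.
Growing ordinary annuity: PV = PMT₁ × [1 − ((1+g)/(1+r))^n] / (r − g) = 49,450 × [1 − ((1+0.0057)/(1+r))^28] / (r − 0.0057) = CHF 870,217.89.

CHF 870,217.89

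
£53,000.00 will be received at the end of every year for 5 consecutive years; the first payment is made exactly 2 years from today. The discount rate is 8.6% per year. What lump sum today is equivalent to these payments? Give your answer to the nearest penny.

£191,813.08

Ordinary annuity of 5 payments, first payment at period 2.
Periodic rate r = 0.086 per year.
The ordinary-annuity PV formula values the stream one period before the first payment (period 1); discount that back 1 periods:
PV₀ = 53,000 × [1 − (1+r)^−5] / r × (1+r)^−1 = £191,813.08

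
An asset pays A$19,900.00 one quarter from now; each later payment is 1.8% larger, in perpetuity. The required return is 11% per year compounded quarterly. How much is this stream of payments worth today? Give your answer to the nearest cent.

A$2,094,736.84

Periodic rate r = 0.11/4 per quarter.
Growing perpetuity (Gordon): PV = PMT₁ / (r − g) = 19,900 / (r − 0.018) = A$2,094,736.84.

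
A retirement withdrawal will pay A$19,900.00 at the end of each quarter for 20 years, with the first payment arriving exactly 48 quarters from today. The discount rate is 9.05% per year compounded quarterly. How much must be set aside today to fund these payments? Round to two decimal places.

A$256,002.51

Ordinary annuity of 80 payments, first payment at period 48.
Periodic rate r = 0.0905/4 per quarter; n is counted in quarters.
The ordinary-annuity PV formula values the stream one period before the first payment (period 47); discount that back 47 periods:
PV₀ = 19,900 × [1 − (1+r)^−80] / r × (1+r)^−47 = A$256,002.51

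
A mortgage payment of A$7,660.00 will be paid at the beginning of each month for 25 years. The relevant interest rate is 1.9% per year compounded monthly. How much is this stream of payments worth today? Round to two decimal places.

A$1,831,044.48

This is an annuity due: 300 payments of A$7,660.00 at the beginning of each month.
Periodic rate r = 0.019/12 per month; n is counted in months.
PV = PMT × [(1 − (1+r)^−n)/r] × (1+r) = 7,660 × [1 − (1+r)^−300] / r × (1+r) = A$1,831,044.48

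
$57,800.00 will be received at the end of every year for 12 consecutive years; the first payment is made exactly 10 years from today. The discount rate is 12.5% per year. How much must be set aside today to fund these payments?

$121,216.01

Ordinary annuity of 12 payments, first payment at period 10.
Periodic rate r = 0.125 per year.
The ordinary-annuity PV formula values the stream one period before the first payment (period 9); discount that back 9 periods:
PV₀ = 57,800 × [1 − (1+r)^−12] / r × (1+r)^−9 = $121,216.01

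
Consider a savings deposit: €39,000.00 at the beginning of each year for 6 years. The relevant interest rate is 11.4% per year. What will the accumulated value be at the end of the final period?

This is an annuity due: 6 deposits of €39,000.00 at the beginning of each year.
Periodic rate r = 0.114 per year.
FV = PMT × [((1+r)^n − 1)/r] × (1+r) = 39,000 × [(1+r)^6 − 1] / r × (1+r) = €347,271.52

€347,271.52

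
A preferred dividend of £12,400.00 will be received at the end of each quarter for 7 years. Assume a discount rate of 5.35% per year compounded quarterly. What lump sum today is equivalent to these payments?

£288,011.83

This is an ordinary annuity: 28 payments of £12,400.00 at the end of each quarter.
Periodic rate r = 0.0535/4 per quarter; n is counted in quarters.
PV = PMT × [(1 − (1+r)^−n)/r] = 12,400 × [1 − (1+r)^−28] / r = £288,011.83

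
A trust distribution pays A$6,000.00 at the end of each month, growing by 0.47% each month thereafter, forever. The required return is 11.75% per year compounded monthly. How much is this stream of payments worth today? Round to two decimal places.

A$1,178,396.07

Periodic rate r = 0.1175/12 per month.
Growing perpetuity (Gordon): PV = PMT₁ / (r − g) = 6,000 / (r − 0.0047) = A$1,178,396.07.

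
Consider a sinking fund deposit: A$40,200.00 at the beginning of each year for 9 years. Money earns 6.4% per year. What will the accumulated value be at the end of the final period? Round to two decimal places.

This is an annuity due: 9 deposits of A$40,200.00 at the beginning of each year.
Periodic rate r = 0.064 per year.
FV = PMT × [((1+r)^n − 1)/r] × (1+r) = 40,200 × [(1+r)^9 − 1] / r × (1+r) = A$499,727.49

A$499,727.49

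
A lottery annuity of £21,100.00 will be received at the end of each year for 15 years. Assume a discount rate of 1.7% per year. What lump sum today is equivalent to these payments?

£277,304.75

This is an ordinary annuity: 15 payments of £21,100.00 at the end of each year.
Periodic rate r = 0.017 per year.
PV = PMT × [(1 − (1+r)^−n)/r] = 21,100 × [1 − (1+r)^−15] / r = £277,304.75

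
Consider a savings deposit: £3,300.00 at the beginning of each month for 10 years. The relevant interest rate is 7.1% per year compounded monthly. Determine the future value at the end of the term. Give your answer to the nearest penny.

£577,732.14

This is an annuity due: 120 deposits of £3,300.00 at the beginning of each month.
Periodic rate r = 0.071/12 per month; n is counted in months.
FV = PMT × [((1+r)^n − 1)/r] × (1+r) = 3,300 × [(1+r)^120 − 1] / r × (1+r) = £577,732.14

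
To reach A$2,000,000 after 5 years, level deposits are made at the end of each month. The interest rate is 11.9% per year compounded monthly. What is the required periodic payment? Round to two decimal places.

A$24,554.56

Level ordinary annuity; solve FV = PMT × [((1+r)^n − 1)/r] for PMT.
Periodic rate r = 0.119/12 per month; n is counted in months.
With n = 60: PMT = 2,000,000 / ([((1+r)^n − 1)/r]) = A$24,554.56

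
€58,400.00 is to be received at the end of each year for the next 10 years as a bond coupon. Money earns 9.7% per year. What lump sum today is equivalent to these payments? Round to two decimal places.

€363,514.37

This is an ordinary annuity: 10 payments of €58,400.00 at the end of each year.
Periodic rate r = 0.097 per year.
PV = PMT × [(1 − (1+r)^−n)/r] = 58,400 × [1 − (1+r)^−10] / r = €363,514.37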